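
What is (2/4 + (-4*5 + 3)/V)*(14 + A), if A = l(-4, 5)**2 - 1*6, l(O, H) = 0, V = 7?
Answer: -108/7 ≈ -15.429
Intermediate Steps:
A = -6 (A = 0**2 - 1*6 = 0 - 6 = -6)
(2/4 + (-4*5 + 3)/V)*(14 + A) = (2/4 + (-4*5 + 3)/7)*(14 - 6) = (2*(1/4) + (-20 + 3)*(1/7))*8 = (1/2 - 17*1/7)*8 = (1/2 - 17/7)*8 = -27/14*8 = -108/7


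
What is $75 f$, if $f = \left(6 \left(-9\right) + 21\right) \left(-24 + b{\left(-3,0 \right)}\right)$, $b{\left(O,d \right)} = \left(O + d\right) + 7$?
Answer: $49500$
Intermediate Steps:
$b{\left(O,d \right)} = 7 + O + d$
$f = 660$ ($f = \left(6 \left(-9\right) + 21\right) \left(-24 + \left(7 - 3 + 0\right)\right) = \left(-54 + 21\right) \left(-24 + 4\right) = \left(-33\right) \left(-20\right) = 660$)
$75 f = 75 \cdot 660 = 49500$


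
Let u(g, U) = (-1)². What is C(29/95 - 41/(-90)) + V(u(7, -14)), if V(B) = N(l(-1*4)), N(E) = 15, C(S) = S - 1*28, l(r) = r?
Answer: -20929/1710 ≈ -12.239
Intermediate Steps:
C(S) = -28 + S (C(S) = S - 28 = -28 + S)
u(g, U) = 1
V(B) = 15
C(29/95 - 41/(-90)) + V(u(7, -14)) = (-28 + (29/95 - 41/(-90))) + 15 = (-28 + (29*(1/95) - 41*(-1/90))) + 15 = (-28 + (29/95 + 41/90)) + 15 = (-28 + 1301/1710) + 15 = -46579/1710 + 15 = -20929/1710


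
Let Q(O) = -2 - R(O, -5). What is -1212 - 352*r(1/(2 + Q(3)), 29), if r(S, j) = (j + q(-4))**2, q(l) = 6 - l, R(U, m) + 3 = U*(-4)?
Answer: -536604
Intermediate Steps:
R(U, m) = -3 - 4*U (R(U, m) = -3 + U*(-4) = -3 - 4*U)
Q(O) = 1 + 4*O (Q(O) = -2 - (-3 - 4*O) = -2 + (3 + 4*O) = 1 + 4*O)
r(S, j) = (10 + j)**2 (r(S, j) = (j + (6 - 1*(-4)))**2 = (j + (6 + 4))**2 = (j + 10)**2 = (10 + j)**2)
-1212 - 352*r(1/(2 + Q(3)), 29) = -1212 - 352*(10 + 29)**2 = -1212 - 352*39**2 = -1212 - 352*1521 = -1212 - 535392 = -536604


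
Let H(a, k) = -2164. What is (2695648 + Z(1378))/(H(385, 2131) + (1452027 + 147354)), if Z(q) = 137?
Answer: 2695785/1597217 ≈ 1.6878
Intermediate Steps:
(2695648 + Z(1378))/(H(385, 2131) + (1452027 + 147354)) = (2695648 + 137)/(-2164 + (1452027 + 147354)) = 2695785/(-2164 + 1599381) = 2695785/1597217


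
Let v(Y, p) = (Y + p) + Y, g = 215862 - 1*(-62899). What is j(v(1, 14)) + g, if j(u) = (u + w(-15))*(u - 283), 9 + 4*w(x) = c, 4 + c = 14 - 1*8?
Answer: 1099825/4 ≈ 2.7496e+5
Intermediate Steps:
g = 278761 (g = 215862 + 62899 = 278761)
c = 2 (c = -4 + (14 - 1*8) = -4 + (14 - 8) = -4 + 6 = 2)
v(Y, p) = p + 2*Y
w(x) = -7/4 (w(x) = -9/4 + (¼)*2 = -9/4 + ½ = -7/4)
j(u) = (-283 + u)*(-7/4 + u) (j(u) = (u - 7/4)*(u - 283) = (-7/4 + u)*(-283 + u) = (-283 + u)*(-7/4 + u))
j(v(1, 14)) + g = (1981/4 + (14 + 2*1)² - 1139*(14 + 2*1)/4) + 278761 = (1981/4 + (14 + 2)² - 1139*(14 + 2)/4) + 278761 = (1981/4 + 16² - 1139/4*16) + 278761 = (1981/4 + 256 - 4556) + 278761 = -15219/4 + 278761 = 1099825/4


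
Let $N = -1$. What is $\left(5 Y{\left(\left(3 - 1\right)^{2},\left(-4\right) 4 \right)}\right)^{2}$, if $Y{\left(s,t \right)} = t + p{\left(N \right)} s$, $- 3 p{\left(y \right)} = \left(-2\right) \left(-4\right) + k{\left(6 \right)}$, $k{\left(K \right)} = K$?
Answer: $\frac{270400}{9} \approx 30044.0$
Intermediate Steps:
$p{\left(y \right)} = - \frac{14}{3}$ ($p{\left(y \right)} = - \frac{\left(-2\right) \left(-4\right) + 6}{3} = - \frac{8 + 6}{3} = \left(- \frac{1}{3}\right) 14 = - \frac{14}{3}$)
$Y{\left(s,t \right)} = t - \frac{14 s}{3}$
$\left(5 Y{\left(\left(3 - 1\right)^{2},\left(-4\right) 4 \right)}\right)^{2} = \left(5 \left(\left(-4\right) 4 - \frac{14 \left(3 - 1\right)^{2}}{3}\right)\right)^{2} = \left(5 \left(-16 - \frac{14 \cdot 2^{2}}{3}\right)\right)^{2} = \left(5 \left(-16 - \frac{56}{3}\right)\right)^{2} = \left(5 \left(- \frac{104}{3}\right)\right)^{2} = \left(- \frac{520}{3}\right)^{2} = \frac{270400}{9}$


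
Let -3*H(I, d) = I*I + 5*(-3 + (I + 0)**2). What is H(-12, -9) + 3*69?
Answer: -76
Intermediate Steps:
H(I, d) = 5 - 2*I**2 (H(I, d) = -(I*I + 5*(-3 + (I + 0)**2))/3 = -(I**2 + 5*(-3 + I**2))/3 = -(I**2 + (-15 + 5*I**2))/3 = -(-15 + 6*I**2)/3 = 5 - 2*I**2)
H(-12, -9) + 3*69 = (5 - 2*(-12)**2) + 3*69 = (5 - 2*144) + 207 = (5 - 288) + 207 = -283 + 207 = -76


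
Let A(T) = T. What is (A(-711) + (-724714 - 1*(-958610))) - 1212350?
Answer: -979165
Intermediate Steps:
(A(-711) + (-724714 - 1*(-958610))) - 1212350 = (-711 + (-724714 - 1*(-958610))) - 1212350 = (-711 + (-724714 + 958610)) - 1212350 = (-711 + 233896) - 1212350 = 233185 - 1212350 = -979165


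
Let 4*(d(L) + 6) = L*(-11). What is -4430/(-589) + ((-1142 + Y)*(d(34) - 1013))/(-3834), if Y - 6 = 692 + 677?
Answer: 339321565/4516452 ≈ 75.130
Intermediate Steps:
Y = 1375 (Y = 6 + (692 + 677) = 6 + 1369 = 1375)
d(L) = -6 - 11*L/4 (d(L) = -6 + (L*(-11))/4 = -6 + (-11*L)/4 = -6 - 11*L/4)
-4430/(-589) + ((-1142 + Y)*(d(34) - 1013))/(-3834) = -4430/(-589) + ((-1142 + 1375)*((-6 - 11/4*34) - 1013))/(-3834) = -4430*(-1/589) + (233*((-6 - 187/2) - 1013))*(-1/3834) = 4430/589 + (233*(-199/2 - 1013))*(-1/3834) = 4430/589 + (233*(-2225/2))*(-1/3834) = 4430/589 - 518425/2*(-1/3834) = 4430/589 + 518425/7668 = 339321565/4516452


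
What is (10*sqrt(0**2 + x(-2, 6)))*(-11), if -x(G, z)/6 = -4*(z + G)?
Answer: -440*sqrt(6) ≈ -1077.8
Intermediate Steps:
x(G, z) = 24*G + 24*z (x(G, z) = -(-24)*(z + G) = -(-24)*(G + z) = -6*(-4*G - 4*z) = 24*G + 24*z)
(10*sqrt(0**2 + x(-2, 6)))*(-11) = (10*sqrt(0**2 + (24*(-2) + 24*6)))*(-11) = (10*sqrt(0 + (-48 + 144)))*(-11) = (10*sqrt(0 + 96))*(-11) = (10*sqrt(96))*(-11) = (10*(4*sqrt(6)))*(-11) = (40*sqrt(6))*(-11) = -440*sqrt(6)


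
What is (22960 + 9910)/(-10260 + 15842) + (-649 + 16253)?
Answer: 43567199/2791 ≈ 15610.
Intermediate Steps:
(22960 + 9910)/(-10260 + 15842) + (-649 + 16253) = 32870/5582 + 15604 = 32870*(1/5582) + 15604 = 16435/2791 + 15604 = 43567199/2791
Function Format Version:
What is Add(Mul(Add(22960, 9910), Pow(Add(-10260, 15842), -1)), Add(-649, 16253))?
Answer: Rational(43567199, 2791) ≈ 15610.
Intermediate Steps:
Add(Mul(Add(22960, 9910), Pow(Add(-10260, 15842), -1)), Add(-649, 16253)) = Add(Mul(32870, Pow(5582, -1)), 15604) = Add(Mul(32870, Rational(1, 5582)), 15604) = Add(Rational(16435, 2791), 15604) = Rational(43567199, 2791)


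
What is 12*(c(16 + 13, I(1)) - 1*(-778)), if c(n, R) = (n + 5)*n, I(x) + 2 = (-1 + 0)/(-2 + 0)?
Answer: 21168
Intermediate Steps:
I(x) = -3/2 (I(x) = -2 + (-1 + 0)/(-2 + 0) = -2 - 1/(-2) = -2 - 1*(-½) = -2 + ½ = -3/2)
c(n, R) = n*(5 + n) (c(n, R) = (5 + n)*n = n*(5 + n))
12*(c(16 + 13, I(1)) - 1*(-778)) = 12*((16 + 13)*(5 + (16 + 13)) - 1*(-778)) = 12*(29*(5 + 29) + 778) = 12*(29*34 + 778) = 12*(986 + 778) = 12*1764 = 21168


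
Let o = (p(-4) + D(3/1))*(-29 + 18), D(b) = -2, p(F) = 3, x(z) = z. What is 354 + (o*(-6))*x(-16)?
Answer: -702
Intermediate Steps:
o = -11 (o = (3 - 2)*(-29 + 18) = 1*(-11) = -11)
354 + (o*(-6))*x(-16) = 354 - 11*(-6)*(-16) = 354 + 66*(-16) = 354 - 1056 = -702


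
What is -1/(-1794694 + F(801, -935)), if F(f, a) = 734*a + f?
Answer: 1/2480183 ≈ 4.0320e-7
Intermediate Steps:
F(f, a) = f + 734*a
-1/(-1794694 + F(801, -935)) = -1/(-1794694 + (801 + 734*(-935))) = -1/(-1794694 + (801 - 686290)) = -1/(-1794694 - 685489) = -1/(-2480183) = -1*(-1/2480183) = 1/2480183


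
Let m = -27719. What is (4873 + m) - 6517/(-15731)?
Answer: -359383909/15731 ≈ -22846.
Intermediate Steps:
(4873 + m) - 6517/(-15731) = (4873 - 27719) - 6517/(-15731) = -22846 - 6517*(-1)/15731 = -22846 - 1*(-6517/15731) = -22846 + 6517/15731 = -359383909/15731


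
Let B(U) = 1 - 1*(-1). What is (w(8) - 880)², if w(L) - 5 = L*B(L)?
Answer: 737881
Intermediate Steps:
B(U) = 2 (B(U) = 1 + 1 = 2)
w(L) = 5 + 2*L (w(L) = 5 + L*2 = 5 + 2*L)
(w(8) - 880)² = ((5 + 2*8) - 880)² = ((5 + 16) - 880)² = (21 - 880)² = (-859)² = 737881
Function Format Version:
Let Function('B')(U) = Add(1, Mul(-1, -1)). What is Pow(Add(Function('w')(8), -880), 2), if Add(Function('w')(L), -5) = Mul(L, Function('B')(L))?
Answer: 737881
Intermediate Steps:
Function('B')(U) = 2 (Function('B')(U) = Add(1, 1) = 2)
Function('w')(L) = Add(5, Mul(2, L)) (Function('w')(L) = Add(5, Mul(L, 2)) = Add(5, Mul(2, L)))
Pow(Add(Function('w')(8), -880), 2) = Pow(Add(Add(5, Mul(2, 8)), -880), 2) = Pow(Add(Add(5, 16), -880), 2) = Pow(Add(21, -880), 2) = Pow(-859, 2) = 737881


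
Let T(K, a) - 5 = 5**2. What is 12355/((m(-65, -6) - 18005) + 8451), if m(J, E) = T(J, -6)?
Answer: -12355/9524 ≈ -1.2972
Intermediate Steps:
T(K, a) = 30 (T(K, a) = 5 + 5**2 = 5 + 25 = 30)
m(J, E) = 30
12355/((m(-65, -6) - 18005) + 8451) = 12355/((30 - 18005) + 8451) = 12355/(-17975 + 8451) = 12355/(-9524) = 12355*(-1/9524) = -12355/9524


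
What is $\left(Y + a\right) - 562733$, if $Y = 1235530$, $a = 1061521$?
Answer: $1734318$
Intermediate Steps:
$\left(Y + a\right) - 562733 = \left(1235530 + 1061521\right) - 562733 = 2297051 - 562733 = 1734318$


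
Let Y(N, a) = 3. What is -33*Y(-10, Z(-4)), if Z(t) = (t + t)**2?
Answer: -99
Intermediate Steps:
Z(t) = 4*t**2 (Z(t) = (2*t)**2 = 4*t**2)
-33*Y(-10, Z(-4)) = -33*3 = -99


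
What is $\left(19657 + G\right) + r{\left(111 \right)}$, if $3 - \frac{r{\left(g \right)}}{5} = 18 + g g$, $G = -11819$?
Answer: $-53842$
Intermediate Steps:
$r{\left(g \right)} = -75 - 5 g^{2}$ ($r{\left(g \right)} = 15 - 5 \left(18 + g g\right) = 15 - 5 \left(18 + g^{2}\right) = 15 - \left(90 + 5 g^{2}\right) = -75 - 5 g^{2}$)
$\left(19657 + G\right) + r{\left(111 \right)} = \left(19657 - 11819\right) - \left(75 + 5 \cdot 111^{2}\right) = 7838 - 61680 = -53842$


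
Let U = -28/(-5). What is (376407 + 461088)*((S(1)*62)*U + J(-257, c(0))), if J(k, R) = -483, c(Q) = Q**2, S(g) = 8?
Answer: 1921716027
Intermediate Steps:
U = 28/5 (U = -28*(-1/5) = 28/5 ≈ 5.6000)
(376407 + 461088)*((S(1)*62)*U + J(-257, c(0))) = (376407 + 461088)*((8*62)*(28/5) - 483) = 837495*(496*(28/5) - 483) = 837495*(13888/5 - 483) = 837495*(11473/5) = 1921716027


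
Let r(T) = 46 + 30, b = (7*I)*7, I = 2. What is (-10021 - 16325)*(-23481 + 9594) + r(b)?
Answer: 365866978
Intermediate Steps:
b = 98 (b = (7*2)*7 = 14*7 = 98)
r(T) = 76
(-10021 - 16325)*(-23481 + 9594) + r(b) = (-10021 - 16325)*(-23481 + 9594) + 76 = -26346*(-13887) + 76 = 365866902 + 76 = 365866978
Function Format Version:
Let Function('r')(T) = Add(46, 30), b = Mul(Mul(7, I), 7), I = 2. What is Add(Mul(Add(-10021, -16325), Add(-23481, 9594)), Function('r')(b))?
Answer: 365866978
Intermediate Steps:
b = 98 (b = Mul(Mul(7, 2), 7) = Mul(14, 7) = 98)
Function('r')(T) = 76
Add(Mul(Add(-10021, -16325), Add(-23481, 9594)), Function('r')(b)) = Add(Mul(Add(-10021, -16325), Add(-23481, 9594)), 76) = Add(Mul(-26346, -13887), 76) = Add(365866902, 76) = 365866978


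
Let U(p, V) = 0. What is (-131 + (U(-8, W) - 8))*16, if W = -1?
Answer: -2224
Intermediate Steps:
(-131 + (U(-8, W) - 8))*16 = (-131 + (0 - 8))*16 = (-131 - 8)*16 = -139*16 = -2224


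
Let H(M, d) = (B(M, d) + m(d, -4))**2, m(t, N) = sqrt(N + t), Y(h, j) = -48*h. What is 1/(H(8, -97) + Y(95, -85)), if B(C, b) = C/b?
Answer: 9409*I/(-43855285*I + 1552*sqrt(101)) ≈ -0.00021455 + 7.6305e-8*I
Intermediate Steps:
H(M, d) = (sqrt(-4 + d) + M/d)**2 (H(M, d) = (M/d + sqrt(-4 + d))**2 = (sqrt(-4 + d) + M/d)**2)
1/(H(8, -97) + Y(95, -85)) = 1/((8 - 97*sqrt(-4 - 97))**2/(-97)**2 - 48*95) = 1/((8 - 97*I*sqrt(101))**2/9409 - 4560) = 1/(-4560 + (8 - 97*I*sqrt(101))**2/9409)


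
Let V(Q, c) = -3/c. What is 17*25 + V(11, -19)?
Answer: 8078/19 ≈ 425.16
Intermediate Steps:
17*25 + V(11, -19) = 17*25 - 3/(-19) = 425 - 3*(-1/19) = 425 + 3/19 = 8078/19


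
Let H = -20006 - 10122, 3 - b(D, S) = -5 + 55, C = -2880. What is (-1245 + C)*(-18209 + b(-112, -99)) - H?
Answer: 75336128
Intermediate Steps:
b(D, S) = -47 (b(D, S) = 3 - (-5 + 55) = 3 - 1*50 = 3 - 50 = -47)
H = -30128
(-1245 + C)*(-18209 + b(-112, -99)) - H = (-1245 - 2880)*(-18209 - 47) - 1*(-30128) = -4125*(-18256) + 30128 = 75306000 + 30128 = 75336128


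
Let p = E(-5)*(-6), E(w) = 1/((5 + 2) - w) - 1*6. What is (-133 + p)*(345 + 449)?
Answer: -77415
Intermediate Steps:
E(w) = -6 + 1/(7 - w) (E(w) = 1/(7 - w) - 6 = -6 + 1/(7 - w))
p = 71/2 (p = ((41 - 6*(-5))/(-7 - 5))*(-6) = ((41 + 30)/(-12))*(-6) = -1/12*71*(-6) = -71/12*(-6) = 71/2 ≈ 35.500)
(-133 + p)*(345 + 449) = (-133 + 71/2)*(345 + 449) = -195/2*794 = -77415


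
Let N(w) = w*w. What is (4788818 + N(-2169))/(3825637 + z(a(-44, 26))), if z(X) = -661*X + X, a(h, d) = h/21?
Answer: 66453653/26789139 ≈ 2.4806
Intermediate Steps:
a(h, d) = h/21 (a(h, d) = h*(1/21) = h/21)
z(X) = -660*X
N(w) = w²
(4788818 + N(-2169))/(3825637 + z(a(-44, 26))) = (4788818 + (-2169)²)/(3825637 - 220*(-44)/7) = (4788818 + 4704561)/(3825637 - 660*(-44/21)) = 9493379/(3825637 + 9680/7) = 9493379/(26789139/7) = 9493379*(7/26789139) = 66453653/26789139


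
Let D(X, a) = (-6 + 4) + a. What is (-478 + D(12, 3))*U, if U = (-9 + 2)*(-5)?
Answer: -16695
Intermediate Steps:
D(X, a) = -2 + a
U = 35 (U = -7*(-5) = 35)
(-478 + D(12, 3))*U = (-478 + (-2 + 3))*35 = (-478 + 1)*35 = -477*35 = -16695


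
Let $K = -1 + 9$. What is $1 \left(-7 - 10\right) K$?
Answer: $-136$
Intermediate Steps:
$K = 8$
$1 \left(-7 - 10\right) K = 1 \left(-7 - 10\right) 8 = 1 \left(-17\right) 8 = \left(-17\right) 8 = -136$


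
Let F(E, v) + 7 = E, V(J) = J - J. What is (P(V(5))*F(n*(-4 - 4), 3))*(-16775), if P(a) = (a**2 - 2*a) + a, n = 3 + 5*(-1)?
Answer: 0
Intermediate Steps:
n = -2 (n = 3 - 5 = -2)
V(J) = 0
P(a) = a**2 - a
F(E, v) = -7 + E
(P(V(5))*F(n*(-4 - 4), 3))*(-16775) = ((0*(-1 + 0))*(-7 - 2*(-4 - 4)))*(-16775) = ((0*(-1))*(-7 - 2*(-8)))*(-16775) = (0*(-7 + 16))*(-16775) = (0*9)*(-16775) = 0*(-16775) = 0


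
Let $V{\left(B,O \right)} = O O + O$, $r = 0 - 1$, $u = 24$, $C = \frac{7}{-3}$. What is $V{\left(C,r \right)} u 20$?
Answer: $0$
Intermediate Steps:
$C = - \frac{7}{3}$ ($C = 7 \left(- \frac{1}{3}\right) = - \frac{7}{3} \approx -2.3333$)
$r = -1$ ($r = 0 - 1 = -1$)
$V{\left(B,O \right)} = O + O^{2}$ ($V{\left(B,O \right)} = O^{2} + O = O + O^{2}$)
$V{\left(C,r \right)} u 20 = - (1 - 1) 24 \cdot 20 = \left(-1\right) 0 \cdot 24 \cdot 20 = 0 \cdot 24 \cdot 20 = 0 \cdot 20 = 0$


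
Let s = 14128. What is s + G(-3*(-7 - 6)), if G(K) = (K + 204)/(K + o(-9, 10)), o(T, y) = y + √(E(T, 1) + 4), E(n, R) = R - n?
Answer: 4819349/341 - 243*√14/2387 ≈ 14133.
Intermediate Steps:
o(T, y) = y + √(5 - T) (o(T, y) = y + √((1 - T) + 4) = y + √(5 - T))
G(K) = (204 + K)/(10 + K + √14) (G(K) = (K + 204)/(K + (10 + √(5 - 1*(-9)))) = (204 + K)/(K + (10 + √(5 + 9))) = (204 + K)/(K + (10 + √14)) = (204 + K)/(10 + K + √14))
s + G(-3*(-7 - 6)) = 14128 + (204 - 3*(-7 - 6))/(10 - 3*(-7 - 6) + √14) = 14128 + (204 - 3*(-13))/(10 - 3*(-13) + √14) = 14128 + (204 + 39)/(10 + 39 + √14) = 14128 + 243/(49 + √14)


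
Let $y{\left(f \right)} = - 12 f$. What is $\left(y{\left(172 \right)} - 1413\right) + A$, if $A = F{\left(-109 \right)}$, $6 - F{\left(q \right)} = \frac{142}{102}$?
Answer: $- \frac{177092}{51} \approx -3472.4$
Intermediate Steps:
$F{\left(q \right)} = \frac{235}{51}$ ($F{\left(q \right)} = 6 - \frac{142}{102} = 6 - 142 \cdot \frac{1}{102} = 6 - \frac{71}{51} = \frac{235}{51}$)
$A = \frac{235}{51} \approx 4.6078$
$\left(y{\left(172 \right)} - 1413\right) + A = \left(\left(-12\right) 172 - 1413\right) + \frac{235}{51} = \left(-2064 - 1413\right) + \frac{235}{51} = -3477 + \frac{235}{51} = - \frac{177092}{51}$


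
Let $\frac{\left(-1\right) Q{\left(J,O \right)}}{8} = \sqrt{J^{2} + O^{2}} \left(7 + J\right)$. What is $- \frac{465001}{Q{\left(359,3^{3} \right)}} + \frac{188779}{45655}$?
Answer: $\frac{188779}{45655} + \frac{465001 \sqrt{129610}}{379498080} \approx 4.576$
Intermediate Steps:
$Q{\left(J,O \right)} = - 8 \sqrt{J^{2} + O^{2}} \left(7 + J\right)$
$- \frac{465001}{Q{\left(359,3^{3} \right)}} + \frac{188779}{45655} = - \frac{465001}{8 \sqrt{359^{2} + \left(3^{3}\right)^{2}} \left(-7 - 359\right)} + \frac{188779}{45655} = - \frac{465001}{8 \sqrt{128881 + 27^{2}} \left(-7 - 359\right)} + 188779 \cdot \frac{1}{45655} = - \frac{465001}{8 \sqrt{128881 + 729} \left(-366\right)} + \frac{188779}{45655} = - \frac{465001}{8 \sqrt{129610} \left(-366\right)} + \frac{188779}{45655} = - \frac{465001}{\left(-2928\right) \sqrt{129610}} + \frac{188779}{45655} = - 465001 \left(- \frac{\sqrt{129610}}{379498080}\right) + \frac{188779}{45655} = \frac{465001 \sqrt{129610}}{379498080} + \frac{188779}{45655} = \frac{188779}{45655} + \frac{465001 \sqrt{129610}}{379498080}$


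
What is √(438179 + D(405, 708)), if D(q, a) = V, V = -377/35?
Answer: 4*√33547255/35 ≈ 661.94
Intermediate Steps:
V = -377/35 (V = -377*1/35 = -377/35 ≈ -10.771)
D(q, a) = -377/35
√(438179 + D(405, 708)) = √(438179 - 377/35) = √(15335888/35) = 4*√33547255/35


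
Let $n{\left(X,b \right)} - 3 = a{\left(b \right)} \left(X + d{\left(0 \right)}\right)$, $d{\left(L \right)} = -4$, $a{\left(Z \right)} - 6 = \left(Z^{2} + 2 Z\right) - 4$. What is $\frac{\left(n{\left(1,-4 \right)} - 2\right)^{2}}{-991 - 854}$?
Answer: $- \frac{841}{1845} \approx -0.45583$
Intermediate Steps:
$a{\left(Z \right)} = 2 + Z^{2} + 2 Z$ ($a{\left(Z \right)} = 6 - \left(4 - Z^{2} - 2 Z\right) = 6 + \left(-4 + Z^{2} + 2 Z\right) = 2 + Z^{2} + 2 Z$)
$n{\left(X,b \right)} = 3 + \left(-4 + X\right) \left(2 + b^{2} + 2 b\right)$ ($n{\left(X,b \right)} = 3 + \left(2 + b^{2} + 2 b\right) \left(X - 4\right) = 3 + \left(2 + b^{2} + 2 b\right) \left(-4 + X\right) = 3 + \left(-4 + X\right) \left(2 + b^{2} + 2 b\right)$)
$\frac{\left(n{\left(1,-4 \right)} - 2\right)^{2}}{-991 - 854} = \frac{\left(\left(-5 - -32 - 4 \left(-4\right)^{2} + 1 \left(2 + \left(-4\right)^{2} + 2 \left(-4\right)\right)\right) - 2\right)^{2}}{-991 - 854} = \frac{\left(\left(-5 + 32 - 64 + 1 \left(2 + 16 - 8\right)\right) - 2\right)^{2}}{-1845} = \left(\left(-5 + 32 - 64 + 1 \cdot 10\right) - 2\right)^{2} \left(- \frac{1}{1845}\right) = \left(\left(-5 + 32 - 64 + 10\right) - 2\right)^{2} \left(- \frac{1}{1845}\right) = \left(-27 - 2\right)^{2} \left(- \frac{1}{1845}\right) = \left(-29\right)^{2} \left(- \frac{1}{1845}\right) = 841 \left(- \frac{1}{1845}\right) = - \frac{841}{1845}$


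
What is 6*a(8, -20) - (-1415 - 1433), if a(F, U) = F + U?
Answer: 2776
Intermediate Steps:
6*a(8, -20) - (-1415 - 1433) = 6*(8 - 20) - (-1415 - 1433) = 6*(-12) - 1*(-2848) = -72 + 2848 = 2776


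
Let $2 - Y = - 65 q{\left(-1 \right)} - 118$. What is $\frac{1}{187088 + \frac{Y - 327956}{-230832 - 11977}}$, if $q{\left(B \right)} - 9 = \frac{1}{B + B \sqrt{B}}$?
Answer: $\frac{22060157947697359}{4127220565119168708313} + \frac{15782585 i}{4127220565119168708313} \approx 5.345 \cdot 10^{-6} + 3.824 \cdot 10^{-15} i$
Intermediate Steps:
$q{\left(B \right)} = 9 + \frac{1}{B + B^{\frac{3}{2}}}$ ($q{\left(B \right)} = 9 + \frac{1}{B + B \sqrt{B}} = 9 + \frac{1}{B + B^{\frac{3}{2}}}$)
$Y = 120 + \frac{65 \left(-1 + i\right) \left(-8 - 9 i\right)}{2}$ ($Y = 2 - \left(- 65 \frac{1 + 9 \left(-1\right) + 9 \left(-1\right)^{\frac{3}{2}}}{-1 + \left(-1\right)^{\frac{3}{2}}} - 118\right) = 2 - \left(- 65 \frac{1 - 9 + 9 \left(- i\right)}{-1 - i} - 118\right) = 2 - \left(- 65 \frac{-1 + i}{2} \left(1 - 9 - 9 i\right) - 118\right) = 2 - \left(- 65 \frac{-1 + i}{2} \left(-8 - 9 i\right) - 118\right) = 2 - \left(- 65 \frac{\left(-1 + i\right) \left(-8 - 9 i\right)}{2} - 118\right) = 2 - \left(- \frac{65 \left(-1 + i\right) \left(-8 - 9 i\right)}{2} - 118\right) = 2 - \left(-118 - \frac{65 \left(-1 + i\right) \left(-8 - 9 i\right)}{2}\right) = 2 + \left(118 + \frac{65 \left(-1 + i\right) \left(-8 - 9 i\right)}{2}\right) = 120 + \frac{65 \left(-1 + i\right) \left(-8 - 9 i\right)}{2} \approx 672.5 + 32.5 i$)
$\frac{1}{187088 + \frac{Y - 327956}{-230832 - 11977}} = \frac{1}{187088 + \frac{\left(\frac{1345}{2} + \frac{65 i}{2}\right) - 327956}{-230832 - 11977}} = \frac{1}{187088 + \frac{- \frac{654567}{2} + \frac{65 i}{2}}{-242809}} = \frac{1}{187088 + \left(- \frac{654567}{2} + \frac{65 i}{2}\right) \left(- \frac{1}{242809}\right)} = \frac{1}{187088 + \left(\frac{654567}{485618} - \frac{65 i}{485618}\right)} = \frac{1}{\frac{90853954951}{485618} - \frac{65 i}{485618}} = \frac{117912420962 \left(\frac{90853954951}{485618} + \frac{65 i}{485618}\right)}{4127220565119168708313}$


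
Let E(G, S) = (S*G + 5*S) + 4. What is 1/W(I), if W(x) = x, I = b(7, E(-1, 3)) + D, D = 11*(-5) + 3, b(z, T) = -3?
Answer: -1/55 ≈ -0.018182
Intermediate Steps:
E(G, S) = 4 + 5*S + G*S (E(G, S) = (G*S + 5*S) + 4 = (5*S + G*S) + 4 = 4 + 5*S + G*S)
D = -52 (D = -55 + 3 = -52)
I = -55 (I = -3 - 52 = -55)
1/W(I) = 1/(-55) = -1/55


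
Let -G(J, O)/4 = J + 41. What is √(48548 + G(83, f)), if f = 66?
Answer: 2*√12013 ≈ 219.21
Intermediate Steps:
G(J, O) = -164 - 4*J (G(J, O) = -4*(J + 41) = -4*(41 + J) = -164 - 4*J)
√(48548 + G(83, f)) = √(48548 + (-164 - 4*83)) = √(48548 + (-164 - 332)) = √(48548 - 496) = √48052 = 2*√12013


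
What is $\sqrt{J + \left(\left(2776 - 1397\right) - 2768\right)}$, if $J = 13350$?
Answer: $3 \sqrt{1329} \approx 109.37$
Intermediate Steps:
$\sqrt{J + \left(\left(2776 - 1397\right) - 2768\right)} = \sqrt{13350 + \left(\left(2776 - 1397\right) - 2768\right)} = \sqrt{13350 + \left(1379 - 2768\right)} = \sqrt{13350 - 1389} = \sqrt{11961} = 3 \sqrt{1329}$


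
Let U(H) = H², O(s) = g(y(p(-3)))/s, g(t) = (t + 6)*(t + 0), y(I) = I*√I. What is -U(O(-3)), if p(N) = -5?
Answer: -11125/9 - 2500*I*√5/3 ≈ -1236.1 - 1863.4*I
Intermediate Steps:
y(I) = I^(3/2)
g(t) = t*(6 + t) (g(t) = (6 + t)*t = t*(6 + t))
O(s) = -5*I*√5*(6 - 5*I*√5)/s (O(s) = ((-5)^(3/2)*(6 + (-5)^(3/2)))/s = ((-5*I*√5)*(6 - 5*I*√5))/s = (-5*I*√5*(6 - 5*I*√5))/s = -5*I*√5*(6 - 5*I*√5)/s)
-U(O(-3)) = -(5*(-25 - 6*I*√5)/(-3))² = -(5*(-⅓)*(-25 - 6*I*√5))² = -(125/3 + 10*I*√5)²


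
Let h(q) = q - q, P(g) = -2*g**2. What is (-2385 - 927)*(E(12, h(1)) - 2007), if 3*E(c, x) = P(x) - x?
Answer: 6647184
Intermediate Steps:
h(q) = 0
E(c, x) = -2*x**2/3 - x/3 (E(c, x) = (-2*x**2 - x)/3 = (-x - 2*x**2)/3 = -2*x**2/3 - x/3)
(-2385 - 927)*(E(12, h(1)) - 2007) = (-2385 - 927)*((1/3)*0*(-1 - 2*0) - 2007) = -3312*((1/3)*0*(-1 + 0) - 2007) = -3312*((1/3)*0*(-1) - 2007) = -3312*(0 - 2007) = -3312*(-2007) = 6647184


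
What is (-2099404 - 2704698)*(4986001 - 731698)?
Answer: -20438105550906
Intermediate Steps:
(-2099404 - 2704698)*(4986001 - 731698) = -4804102*4254303 = -20438105550906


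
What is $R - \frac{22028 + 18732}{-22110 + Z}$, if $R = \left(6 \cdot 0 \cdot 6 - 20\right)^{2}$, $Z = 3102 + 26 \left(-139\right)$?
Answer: $\frac{4544780}{11311} \approx 401.8$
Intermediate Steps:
$Z = -512$ ($Z = 3102 - 3614 = -512$)
$R = 400$ ($R = \left(0 \cdot 6 - 20\right)^{2} = \left(0 - 20\right)^{2} = \left(-20\right)^{2} = 400$)
$R - \frac{22028 + 18732}{-22110 + Z} = 400 - \frac{22028 + 18732}{-22110 - 512} = 400 - \frac{40760}{-22622} = 400 - 40760 \left(- \frac{1}{22622}\right) = 400 - - \frac{20380}{11311} = 400 + \frac{20380}{11311} = \frac{4544780}{11311}$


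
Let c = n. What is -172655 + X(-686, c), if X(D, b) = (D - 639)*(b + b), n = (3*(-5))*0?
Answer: -172655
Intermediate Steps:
n = 0 (n = -15*0 = 0)
c = 0
X(D, b) = 2*b*(-639 + D) (X(D, b) = (-639 + D)*(2*b) = 2*b*(-639 + D))
-172655 + X(-686, c) = -172655 + 2*0*(-639 - 686) = -172655 + 2*0*(-1325) = -172655 + 0 = -172655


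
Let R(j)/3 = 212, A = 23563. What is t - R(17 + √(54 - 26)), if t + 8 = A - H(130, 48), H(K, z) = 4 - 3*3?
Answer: 22924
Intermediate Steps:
H(K, z) = -5 (H(K, z) = 4 - 9 = -5)
R(j) = 636 (R(j) = 3*212 = 636)
t = 23560 (t = -8 + (23563 - 1*(-5)) = -8 + (23563 + 5) = -8 + 23568 = 23560)
t - R(17 + √(54 - 26)) = 23560 - 1*636 = 23560 - 636 = 22924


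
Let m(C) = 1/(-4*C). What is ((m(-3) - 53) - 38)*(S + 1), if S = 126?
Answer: -138557/12 ≈ -11546.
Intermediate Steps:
m(C) = -1/(4*C)
((m(-3) - 53) - 38)*(S + 1) = ((-¼/(-3) - 53) - 38)*(126 + 1) = ((-¼*(-⅓) - 53) - 38)*127 = ((1/12 - 53) - 38)*127 = (-635/12 - 38)*127 = -1091/12*127 = -138557/12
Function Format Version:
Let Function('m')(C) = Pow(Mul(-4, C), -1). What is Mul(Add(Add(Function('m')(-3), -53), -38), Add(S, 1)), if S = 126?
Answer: Rational(-138557, 12) ≈ -11546.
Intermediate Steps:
Function('m')(C) = Mul(Rational(-1, 4), Pow(C, -1))
Mul(Add(Add(Function('m')(-3), -53), -38), Add(S, 1)) = Mul(Add(Add(Mul(Rational(-1, 4), Pow(-3, -1)), -53), -38), Add(126, 1)) = Mul(Add(Add(Mul(Rational(-1, 4), Rational(-1, 3)), -53), -38), 127) = Mul(Add(Add(Rational(1, 12), -53), -38), 127) = Mul(Add(Rational(-635, 12), -38), 127) = Mul(Rational(-1091, 12), 127) = Rational(-138557, 12)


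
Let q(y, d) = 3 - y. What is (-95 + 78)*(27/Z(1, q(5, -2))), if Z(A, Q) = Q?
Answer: 459/2 ≈ 229.50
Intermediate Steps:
(-95 + 78)*(27/Z(1, q(5, -2))) = (-95 + 78)*(27/(3 - 1*5)) = -459/(3 - 5) = -459/(-2) = -459*(-1)/2 = -17*(-27/2) = 459/2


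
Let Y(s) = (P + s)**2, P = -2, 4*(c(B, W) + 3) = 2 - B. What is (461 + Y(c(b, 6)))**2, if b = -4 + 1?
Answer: 57775201/256 ≈ 2.2568e+5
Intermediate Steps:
b = -3
c(B, W) = -5/2 - B/4 (c(B, W) = -3 + (2 - B)/4 = -3 + (1/2 - B/4) = -5/2 - B/4)
Y(s) = (-2 + s)**2
(461 + Y(c(b, 6)))**2 = (461 + (-2 + (-5/2 - 1/4*(-3)))**2)**2 = (461 + (-2 + (-5/2 + 3/4))**2)**2 = (461 + (-2 - 7/4)**2)**2 = (461 + (-15/4)**2)**2 = (461 + 225/16)**2 = (7601/16)**2 = 57775201/256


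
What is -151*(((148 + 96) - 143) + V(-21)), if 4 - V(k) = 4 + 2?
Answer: -14949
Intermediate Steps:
V(k) = -2 (V(k) = 4 - (4 + 2) = 4 - 1*6 = 4 - 6 = -2)
-151*(((148 + 96) - 143) + V(-21)) = -151*(((148 + 96) - 143) - 2) = -151*((244 - 143) - 2) = -151*(101 - 2) = -151*99 = -14949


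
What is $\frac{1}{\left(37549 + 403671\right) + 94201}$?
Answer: $\frac{1}{535421} \approx 1.8677 \cdot 10^{-6}$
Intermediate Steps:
$\frac{1}{\left(37549 + 403671\right) + 94201} = \frac{1}{441220 + 94201} = \frac{1}{535421}$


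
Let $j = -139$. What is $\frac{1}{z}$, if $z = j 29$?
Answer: $- \frac{1}{4031} \approx -0.00024808$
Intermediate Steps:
$z = -4031$ ($z = \left(-139\right) 29 = -4031$)
$\frac{1}{z} = \frac{1}{-4031} = - \frac{1}{4031}$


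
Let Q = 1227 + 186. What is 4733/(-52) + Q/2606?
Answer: -6130361/67756 ≈ -90.477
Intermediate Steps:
Q = 1413
4733/(-52) + Q/2606 = 4733/(-52) + 1413/2606 = 4733*(-1/52) + 1413*(1/2606) = -4733/52 + 1413/2606 = -6130361/67756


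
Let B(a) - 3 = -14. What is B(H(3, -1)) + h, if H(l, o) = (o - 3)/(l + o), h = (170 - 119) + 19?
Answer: 59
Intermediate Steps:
h = 70 (h = 51 + 19 = 70)
H(l, o) = (-3 + o)/(l + o)
B(a) = -11 (B(a) = 3 - 14 = -11)
B(H(3, -1)) + h = -11 + 70 = 59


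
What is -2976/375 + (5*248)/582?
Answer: -211172/36375 ≈ -5.8054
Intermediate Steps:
-2976/375 + (5*248)/582 = -2976*1/375 + 1240*(1/582) = -992/125 + 620/291 = -211172/36375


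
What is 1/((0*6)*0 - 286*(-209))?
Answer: 1/59774 ≈ 1.6730e-5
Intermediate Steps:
1/((0*6)*0 - 286*(-209)) = 1/(0*0 + 59774) = 1/(0 + 59774) = 1/59774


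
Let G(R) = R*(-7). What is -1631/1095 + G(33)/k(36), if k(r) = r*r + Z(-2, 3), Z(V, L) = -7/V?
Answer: -4744859/2845905 ≈ -1.6673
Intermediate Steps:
k(r) = 7/2 + r**2 (k(r) = r*r - 7/(-2) = r**2 - 7*(-1/2) = r**2 + 7/2 = 7/2 + r**2)
G(R) = -7*R
-1631/1095 + G(33)/k(36) = -1631/1095 + (-7*33)/(7/2 + 36**2) = -1631*1/1095 - 231/(7/2 + 1296) = -1631/1095 - 231/2599/2 = -1631/1095 - 231*2/2599 = -1631/1095 - 462/2599 = -4744859/2845905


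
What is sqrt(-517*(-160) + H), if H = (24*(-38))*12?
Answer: 4*sqrt(4486) ≈ 267.91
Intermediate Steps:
H = -10944 (H = -912*12 = -10944)
sqrt(-517*(-160) + H) = sqrt(-517*(-160) - 10944) = sqrt(82720 - 10944) = sqrt(71776) = 4*sqrt(4486)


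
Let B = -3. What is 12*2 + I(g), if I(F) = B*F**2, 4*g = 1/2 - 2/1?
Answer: 1509/64 ≈ 23.578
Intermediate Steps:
g = -3/8 (g = (1/2 - 2/1)/4 = (1*(1/2) - 2*1)/4 = (1/2 - 2)/4 = (1/4)*(-3/2) = -3/8 ≈ -0.37500)
I(F) = -3*F**2
12*2 + I(g) = 12*2 - 3*(-3/8)**2 = 24 - 3*9/64 = 24 - 27/64 = 1509/64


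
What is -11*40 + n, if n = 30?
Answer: -410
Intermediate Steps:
-11*40 + n = -11*40 + 30 = -440 + 30 = -410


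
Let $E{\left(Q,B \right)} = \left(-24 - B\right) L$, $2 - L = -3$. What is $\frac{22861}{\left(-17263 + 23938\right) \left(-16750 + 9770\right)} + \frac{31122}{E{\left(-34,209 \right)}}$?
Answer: $- \frac{290009459213}{10855819500} \approx -26.715$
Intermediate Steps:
$L = 5$ ($L = 2 - -3 = 2 + 3 = 5$)
$E{\left(Q,B \right)} = -120 - 5 B$ ($E{\left(Q,B \right)} = \left(-24 - B\right) 5 = -120 - 5 B$)
$\frac{22861}{\left(-17263 + 23938\right) \left(-16750 + 9770\right)} + \frac{31122}{E{\left(-34,209 \right)}} = \frac{22861}{\left(-17263 + 23938\right) \left(-16750 + 9770\right)} + \frac{31122}{-120 - 1045} = \frac{22861}{6675 \left(-6980\right)} + \frac{31122}{-120 - 1045} = \frac{22861}{-46591500} + \frac{31122}{-1165} = 22861 \left(- \frac{1}{46591500}\right) + 31122 \left(- \frac{1}{1165}\right) = - \frac{22861}{46591500} - \frac{31122}{1165} = - \frac{290009459213}{10855819500}$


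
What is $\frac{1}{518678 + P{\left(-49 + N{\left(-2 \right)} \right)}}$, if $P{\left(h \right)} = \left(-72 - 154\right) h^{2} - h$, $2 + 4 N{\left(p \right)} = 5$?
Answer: $- \frac{8}{59327} \approx -0.00013485$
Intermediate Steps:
$N{\left(p \right)} = \frac{3}{4}$ ($N{\left(p \right)} = - \frac{1}{2} + \frac{1}{4} \cdot 5 = - \frac{1}{2} + \frac{5}{4} = \frac{3}{4}$)
$P{\left(h \right)} = - h - 226 h^{2}$ ($P{\left(h \right)} = \left(-72 - 154\right) h^{2} - h = - 226 h^{2} - h = - h - 226 h^{2}$)
$\frac{1}{518678 + P{\left(-49 + N{\left(-2 \right)} \right)}} = \frac{1}{518678 - \left(-49 + \frac{3}{4}\right) \left(1 + 226 \left(-49 + \frac{3}{4}\right)\right)} = \frac{1}{518678 - - \frac{193 \left(1 + 226 \left(- \frac{193}{4}\right)\right)}{4}} = \frac{1}{518678 - - \frac{193 \left(1 - \frac{21809}{2}\right)}{4}} = \frac{1}{518678 - \left(- \frac{193}{4}\right) \left(- \frac{21807}{2}\right)} = \frac{1}{518678 - \frac{4208751}{8}} = \frac{1}{- \frac{59327}{8}} = - \frac{8}{59327}$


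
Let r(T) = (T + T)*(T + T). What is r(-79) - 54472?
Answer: -29508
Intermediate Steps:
r(T) = 4*T**2 (r(T) = (2*T)*(2*T) = 4*T**2)
r(-79) - 54472 = 4*(-79)**2 - 54472 = 4*6241 - 54472 = 24964 - 54472 = -29508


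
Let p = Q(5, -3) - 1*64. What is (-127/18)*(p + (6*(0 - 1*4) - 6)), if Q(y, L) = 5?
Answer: 11303/18 ≈ 627.94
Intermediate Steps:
p = -59 (p = 5 - 1*64 = 5 - 64 = -59)
(-127/18)*(p + (6*(0 - 1*4) - 6)) = (-127/18)*(-59 + (6*(0 - 1*4) - 6)) = (-127*1/18)*(-59 + (6*(0 - 4) - 6)) = -127*(-59 + (6*(-4) - 6))/18 = -127*(-59 + (-24 - 6))/18 = -127*(-59 - 30)/18 = -127/18*(-89) = 11303/18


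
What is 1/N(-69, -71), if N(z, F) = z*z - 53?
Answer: 1/4708 ≈ 0.00021240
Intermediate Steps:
N(z, F) = -53 + z² (N(z, F) = z² - 53 = -53 + z²)
1/N(-69, -71) = 1/(-53 + (-69)²) = 1/(-53 + 4761) = 1/4708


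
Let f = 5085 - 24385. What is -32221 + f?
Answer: -51521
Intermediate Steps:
f = -19300
-32221 + f = -32221 - 19300 = -51521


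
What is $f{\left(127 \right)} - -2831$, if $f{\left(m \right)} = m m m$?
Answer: $2051214$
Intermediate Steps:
$f{\left(m \right)} = m^{3}$ ($f{\left(m \right)} = m^{2} m = m^{3}$)
$f{\left(127 \right)} - -2831 = 127^{3} - -2831 = 2048383 + 2831 = 2051214$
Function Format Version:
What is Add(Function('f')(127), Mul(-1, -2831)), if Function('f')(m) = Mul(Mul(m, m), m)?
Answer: 2051214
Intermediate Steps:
Function('f')(m) = Pow(m, 3) (Function('f')(m) = Mul(Pow(m, 2), m) = Pow(m, 3))
Add(Function('f')(127), Mul(-1, -2831)) = Add(Pow(127, 3), Mul(-1, -2831)) = Add(2048383, 2831) = 2051214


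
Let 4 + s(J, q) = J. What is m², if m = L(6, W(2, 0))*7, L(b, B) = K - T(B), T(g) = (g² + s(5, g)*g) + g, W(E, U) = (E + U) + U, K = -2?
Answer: 4900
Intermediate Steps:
s(J, q) = -4 + J
W(E, U) = E + 2*U
T(g) = g² + 2*g (T(g) = (g² + (-4 + 5)*g) + g = (g² + 1*g) + g = (g² + g) + g = (g + g²) + g = g² + 2*g)
L(b, B) = -2 - B*(2 + B)
m = -70 (m = (-2 - (2 + 2*0)*(2 + (2 + 2*0)))*7 = (-2 - (2 + 0)*(2 + (2 + 0)))*7 = (-2 - 1*2*(2 + 2))*7 = (-2 - 1*2*4)*7 = (-2 - 8)*7 = -10*7 = -70)
m² = (-70)² = 4900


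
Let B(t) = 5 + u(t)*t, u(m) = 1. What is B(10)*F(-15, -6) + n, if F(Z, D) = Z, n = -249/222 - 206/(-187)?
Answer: -3113827/13838 ≈ -225.02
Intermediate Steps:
n = -277/13838 (n = -249*1/222 - 206*(-1/187) = -83/74 + 206/187 = -277/13838 ≈ -0.020017)
B(t) = 5 + t (B(t) = 5 + 1*t = 5 + t)
B(10)*F(-15, -6) + n = (5 + 10)*(-15) - 277/13838 = 15*(-15) - 277/13838 = -225 - 277/13838 = -3113827/13838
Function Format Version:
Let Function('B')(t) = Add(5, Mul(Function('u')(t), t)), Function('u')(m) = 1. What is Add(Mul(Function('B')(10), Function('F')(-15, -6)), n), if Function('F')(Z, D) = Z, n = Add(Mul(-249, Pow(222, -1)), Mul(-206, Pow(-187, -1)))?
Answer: Rational(-3113827, 13838) ≈ -225.02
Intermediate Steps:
n = Rational(-277, 13838) (n = Add(Mul(-249, Rational(1, 222)), Mul(-206, Rational(-1, 187))) = Add(Rational(-83, 74), Rational(206, 187)) = Rational(-277, 13838) ≈ -0.020017)
Function('B')(t) = Add(5, t) (Function('B')(t) = Add(5, Mul(1, t)) = Add(5, t))
Add(Mul(Function('B')(10), Function('F')(-15, -6)), n) = Add(Mul(Add(5, 10), -15), Rational(-277, 13838)) = Add(Mul(15, -15), Rational(-277, 13838)) = Add(-225, Rational(-277, 13838)) = Rational(-3113827, 13838)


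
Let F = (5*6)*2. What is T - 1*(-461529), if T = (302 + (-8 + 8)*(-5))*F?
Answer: 479649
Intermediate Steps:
F = 60 (F = 30*2 = 60)
T = 18120 (T = (302 + (-8 + 8)*(-5))*60 = (302 + 0*(-5))*60 = (302 + 0)*60 = 302*60 = 18120)
T - 1*(-461529) = 18120 - 1*(-461529) = 18120 + 461529 = 479649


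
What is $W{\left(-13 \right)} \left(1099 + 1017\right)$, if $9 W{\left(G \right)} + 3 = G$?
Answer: $- \frac{33856}{9} \approx -3761.8$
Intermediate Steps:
$W{\left(G \right)} = - \frac{1}{3} + \frac{G}{9}$
$W{\left(-13 \right)} \left(1099 + 1017\right) = \left(- \frac{1}{3} + \frac{1}{9} \left(-13\right)\right) \left(1099 + 1017\right) = \left(- \frac{1}{3} - \frac{13}{9}\right) 2116 = \left(- \frac{16}{9}\right) 2116 = - \frac{33856}{9}$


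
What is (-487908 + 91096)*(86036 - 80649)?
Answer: -2137626244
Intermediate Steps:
(-487908 + 91096)*(86036 - 80649) = -396812*5387 = -2137626244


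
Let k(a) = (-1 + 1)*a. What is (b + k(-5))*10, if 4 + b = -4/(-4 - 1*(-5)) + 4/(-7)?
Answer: -600/7 ≈ -85.714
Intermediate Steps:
k(a) = 0 (k(a) = 0*a = 0)
b = -60/7 (b = -4 + (-4/(-4 - 1*(-5)) + 4/(-7)) = -4 + (-4/(-4 + 5) + 4*(-1/7)) = -4 + (-4/1 - 4/7) = -4 + (-4*1 - 4/7) = -4 + (-4 - 4/7) = -4 - 32/7 = -60/7 ≈ -8.5714)
(b + k(-5))*10 = (-60/7 + 0)*10 = -60/7*10 = -600/7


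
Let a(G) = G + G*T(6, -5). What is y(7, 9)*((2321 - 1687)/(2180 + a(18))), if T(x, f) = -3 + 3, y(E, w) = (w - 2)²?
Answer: 2219/157 ≈ 14.134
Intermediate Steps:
y(E, w) = (-2 + w)²
T(x, f) = 0
a(G) = G (a(G) = G + G*0 = G + 0 = G)
y(7, 9)*((2321 - 1687)/(2180 + a(18))) = (-2 + 9)²*((2321 - 1687)/(2180 + 18)) = 7²*(634/2198) = 49*(634*(1/2198)) = 49*(317/1099) = 2219/157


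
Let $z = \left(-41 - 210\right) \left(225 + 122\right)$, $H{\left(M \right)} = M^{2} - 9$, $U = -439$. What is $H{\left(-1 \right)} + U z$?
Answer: $38235575$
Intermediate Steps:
$H{\left(M \right)} = -9 + M^{2}$
$z = -87097$ ($z = \left(-251\right) 347 = -87097$)
$H{\left(-1 \right)} + U z = \left(-9 + \left(-1\right)^{2}\right) - -38235583 = \left(-9 + 1\right) + 38235583 = -8 + 38235583 = 38235575$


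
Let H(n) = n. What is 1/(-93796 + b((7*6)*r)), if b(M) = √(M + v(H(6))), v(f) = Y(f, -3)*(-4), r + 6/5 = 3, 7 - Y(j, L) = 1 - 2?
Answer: -234490/21994223931 - √1090/43988447862 ≈ -1.0662e-5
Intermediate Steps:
Y(j, L) = 8 (Y(j, L) = 7 - (1 - 2) = 7 - 1*(-1) = 7 + 1 = 8)
r = 9/5 (r = -6/5 + 3 = 9/5 ≈ 1.8000)
v(f) = -32 (v(f) = 8*(-4) = -32)
b(M) = √(-32 + M) (b(M) = √(M - 32) = √(-32 + M))
1/(-93796 + b((7*6)*r)) = 1/(-93796 + √(-32 + (7*6)*(9/5))) = 1/(-93796 + √(-32 + 42*(9/5))) = 1/(-93796 + √(-32 + 378/5)) = 1/(-93796 + √(218/5)) = 1/(-93796 + √1090/5)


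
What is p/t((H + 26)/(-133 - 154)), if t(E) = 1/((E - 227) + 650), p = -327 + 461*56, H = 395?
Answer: 3083659220/287 ≈ 1.0744e+7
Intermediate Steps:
p = 25489 (p = -327 + 25816 = 25489)
t(E) = 1/(423 + E) (t(E) = 1/((-227 + E) + 650) = 1/(423 + E))
p/t((H + 26)/(-133 - 154)) = 25489/(1/(423 + (395 + 26)/(-133 - 154))) = 25489/(1/(423 + 421/(-287))) = 25489/(1/(423 + 421*(-1/287))) = 25489/(1/(423 - 421/287)) = 25489/(1/(120980/287)) = 25489/(287/120980) = 25489*(120980/287) = 3083659220/287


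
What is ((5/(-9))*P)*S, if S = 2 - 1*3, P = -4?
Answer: -20/9 ≈ -2.2222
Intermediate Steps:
S = -1 (S = 2 - 3 = -1)
((5/(-9))*P)*S = ((5/(-9))*(-4))*(-1) = ((5*(-⅑))*(-4))*(-1) = -5/9*(-4)*(-1) = (20/9)*(-1) = -20/9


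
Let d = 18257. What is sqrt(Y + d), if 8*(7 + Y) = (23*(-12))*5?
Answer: sqrt(72310)/2 ≈ 134.45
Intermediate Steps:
Y = -359/2 (Y = -7 + ((23*(-12))*5)/8 = -7 + (-276*5)/8 = -7 + (1/8)*(-1380) = -7 - 345/2 = -359/2 ≈ -179.50)
sqrt(Y + d) = sqrt(-359/2 + 18257) = sqrt(36155/2) = sqrt(72310)/2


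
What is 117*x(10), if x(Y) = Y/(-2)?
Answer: -585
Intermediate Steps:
x(Y) = -Y/2 (x(Y) = Y*(-½) = -Y/2)
117*x(10) = 117*(-½*10) = 117*(-5) = -585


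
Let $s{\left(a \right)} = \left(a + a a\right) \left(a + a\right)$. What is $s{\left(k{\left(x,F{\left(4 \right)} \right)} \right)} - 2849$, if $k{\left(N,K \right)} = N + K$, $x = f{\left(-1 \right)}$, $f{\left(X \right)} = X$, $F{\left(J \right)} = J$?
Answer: $-2777$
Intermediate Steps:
$x = -1$
$k{\left(N,K \right)} = K + N$
$s{\left(a \right)} = 2 a \left(a + a^{2}\right)$ ($s{\left(a \right)} = \left(a + a^{2}\right) 2 a = 2 a \left(a + a^{2}\right)$)
$s{\left(k{\left(x,F{\left(4 \right)} \right)} \right)} - 2849 = 2 \left(4 - 1\right)^{2} \left(1 + \left(4 - 1\right)\right) - 2849 = 2 \cdot 3^{2} \left(1 + 3\right) - 2849 = 2 \cdot 9 \cdot 4 - 2849 = 72 - 2849 = -2777$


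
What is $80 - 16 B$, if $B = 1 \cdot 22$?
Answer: $-272$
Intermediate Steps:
$B = 22$
$80 - 16 B = 80 - 352 = -272$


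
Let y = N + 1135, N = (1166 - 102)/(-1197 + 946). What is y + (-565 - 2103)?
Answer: -385847/251 ≈ -1537.2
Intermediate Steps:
N = -1064/251 (N = 1064/(-251) = 1064*(-1/251) = -1064/251 ≈ -4.2390)
y = 283821/251 (y = -1064/251 + 1135 = 283821/251 ≈ 1130.8)
y + (-565 - 2103) = 283821/251 + (-565 - 2103) = 283821/251 - 2668 = -385847/251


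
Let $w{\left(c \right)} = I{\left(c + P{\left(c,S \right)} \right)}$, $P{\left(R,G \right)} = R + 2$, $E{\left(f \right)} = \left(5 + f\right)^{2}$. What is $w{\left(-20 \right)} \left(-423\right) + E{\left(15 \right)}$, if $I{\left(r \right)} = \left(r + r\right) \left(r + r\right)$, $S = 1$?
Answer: $-2442848$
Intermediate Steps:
$P{\left(R,G \right)} = 2 + R$
$I{\left(r \right)} = 4 r^{2}$ ($I{\left(r \right)} = 2 r 2 r = 4 r^{2}$)
$w{\left(c \right)} = 4 \left(2 + 2 c\right)^{2}$ ($w{\left(c \right)} = 4 \left(c + \left(2 + c\right)\right)^{2} = 4 \left(2 + 2 c\right)^{2}$)
$w{\left(-20 \right)} \left(-423\right) + E{\left(15 \right)} = 16 \left(1 - 20\right)^{2} \left(-423\right) + \left(5 + 15\right)^{2} = 16 \left(-19\right)^{2} \left(-423\right) + 20^{2} = 16 \cdot 361 \left(-423\right) + 400 = 5776 \left(-423\right) + 400 = -2443248 + 400 = -2442848$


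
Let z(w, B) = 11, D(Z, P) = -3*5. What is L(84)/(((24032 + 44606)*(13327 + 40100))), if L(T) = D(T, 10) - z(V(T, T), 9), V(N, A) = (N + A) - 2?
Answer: -13/1833561213 ≈ -7.0900e-9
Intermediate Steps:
D(Z, P) = -15
V(N, A) = -2 + A + N (V(N, A) = (A + N) - 2 = -2 + A + N)
L(T) = -26 (L(T) = -15 - 1*11 = -15 - 11 = -26)
L(84)/(((24032 + 44606)*(13327 + 40100))) = -26*1/((13327 + 40100)*(24032 + 44606)) = -26/(68638*53427) = -26/3667122426 = -26*1/3667122426 = -13/1833561213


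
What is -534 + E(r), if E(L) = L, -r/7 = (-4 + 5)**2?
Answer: -541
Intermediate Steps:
r = -7 (r = -7*(-4 + 5)**2 = -7*1**2 = -7*1 = -7)
-534 + E(r) = -534 - 7 = -541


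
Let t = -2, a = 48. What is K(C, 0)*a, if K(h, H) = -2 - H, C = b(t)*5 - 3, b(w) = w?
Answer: -96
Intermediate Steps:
C = -13 (C = -2*5 - 3 = -10 - 3 = -13)
K(C, 0)*a = (-2 - 1*0)*48 = (-2 + 0)*48 = -2*48 = -96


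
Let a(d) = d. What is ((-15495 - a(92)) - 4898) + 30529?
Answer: 10044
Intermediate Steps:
((-15495 - a(92)) - 4898) + 30529 = ((-15495 - 1*92) - 4898) + 30529 = ((-15495 - 92) - 4898) + 30529 = (-15587 - 4898) + 30529 = -20485 + 30529 = 10044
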